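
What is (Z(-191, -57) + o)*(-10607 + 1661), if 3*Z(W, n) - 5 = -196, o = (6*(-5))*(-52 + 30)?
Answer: -5334798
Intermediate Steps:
o = 660 (o = -30*(-22) = 660)
Z(W, n) = -191/3 (Z(W, n) = 5/3 + (⅓)*(-196) = 5/3 - 196/3 = -191/3)
(Z(-191, -57) + o)*(-10607 + 1661) = (-191/3 + 660)*(-10607 + 1661) = (1789/3)*(-8946) = -5334798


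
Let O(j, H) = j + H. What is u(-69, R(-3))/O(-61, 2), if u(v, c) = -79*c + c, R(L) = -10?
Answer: -780/59 ≈ -13.220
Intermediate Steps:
u(v, c) = -78*c
O(j, H) = H + j
u(-69, R(-3))/O(-61, 2) = (-78*(-10))/(2 - 61) = 780/(-59) = 780*(-1/59) = -780/59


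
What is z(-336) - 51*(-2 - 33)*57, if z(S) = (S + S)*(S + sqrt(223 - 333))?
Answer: 327537 - 672*I*sqrt(110) ≈ 3.2754e+5 - 7048.0*I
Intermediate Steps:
z(S) = 2*S*(S + I*sqrt(110)) (z(S) = (2*S)*(S + sqrt(-110)) = (2*S)*(S + I*sqrt(110)) = 2*S*(S + I*sqrt(110)))
z(-336) - 51*(-2 - 33)*57 = 2*(-336)*(-336 + I*sqrt(110)) - 51*(-2 - 33)*57 = (225792 - 672*I*sqrt(110)) - 51*(-35)*57 = (225792 - 672*I*sqrt(110)) + 1785*57 = (225792 - 672*I*sqrt(110)) + 101745 = 327537 - 672*I*sqrt(110)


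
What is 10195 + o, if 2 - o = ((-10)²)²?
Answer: 197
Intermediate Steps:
o = -9998 (o = 2 - ((-10)²)² = 2 - 1*100² = 2 - 1*10000 = 2 - 10000 = -9998)
10195 + o = 10195 - 9998 = 197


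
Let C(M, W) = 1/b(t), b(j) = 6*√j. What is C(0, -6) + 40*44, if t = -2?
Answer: 1760 - I*√2/12 ≈ 1760.0 - 0.11785*I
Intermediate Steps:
C(M, W) = -I*√2/12 (C(M, W) = 1/(6*√(-2)) = 1/(6*(I*√2)) = 1/(6*I*√2) = -I*√2/12)
C(0, -6) + 40*44 = -I*√2/12 + 40*44 = -I*√2/12 + 1760 = 1760 - I*√2/12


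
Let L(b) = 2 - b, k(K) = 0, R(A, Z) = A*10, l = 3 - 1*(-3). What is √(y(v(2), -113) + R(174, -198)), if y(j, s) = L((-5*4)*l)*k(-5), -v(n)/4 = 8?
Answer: 2*√435 ≈ 41.713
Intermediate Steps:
l = 6 (l = 3 + 3 = 6)
v(n) = -32 (v(n) = -4*8 = -32)
R(A, Z) = 10*A
y(j, s) = 0 (y(j, s) = (2 - (-5*4)*6)*0 = (2 - (-20)*6)*0 = (2 - 1*(-120))*0 = (2 + 120)*0 = 122*0 = 0)
√(y(v(2), -113) + R(174, -198)) = √(0 + 10*174) = √(0 + 1740) = √1740 = 2*√435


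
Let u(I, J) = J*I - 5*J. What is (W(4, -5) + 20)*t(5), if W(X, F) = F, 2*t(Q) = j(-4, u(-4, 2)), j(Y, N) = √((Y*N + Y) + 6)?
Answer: 15*√74/2 ≈ 64.517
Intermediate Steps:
u(I, J) = -5*J + I*J (u(I, J) = I*J - 5*J = -5*J + I*J)
j(Y, N) = √(6 + Y + N*Y) (j(Y, N) = √((N*Y + Y) + 6) = √((Y + N*Y) + 6) = √(6 + Y + N*Y))
t(Q) = √74/2 (t(Q) = √(6 - 4 + (2*(-5 - 4))*(-4))/2 = √(6 - 4 + (2*(-9))*(-4))/2 = √(6 - 4 - 18*(-4))/2 = √(6 - 4 + 72)/2 = √74/2)
(W(4, -5) + 20)*t(5) = (-5 + 20)*(√74/2) = 15*(√74/2) = 15*√74/2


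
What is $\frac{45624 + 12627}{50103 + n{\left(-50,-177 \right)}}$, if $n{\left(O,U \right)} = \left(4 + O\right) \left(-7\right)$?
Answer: $\frac{58251}{50425} \approx 1.1552$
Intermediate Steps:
$n{\left(O,U \right)} = -28 - 7 O$
$\frac{45624 + 12627}{50103 + n{\left(-50,-177 \right)}} = \frac{45624 + 12627}{50103 - -322} = \frac{58251}{50103 + \left(-28 + 350\right)} = \frac{58251}{50103 + 322} = \frac{58251}{50425}$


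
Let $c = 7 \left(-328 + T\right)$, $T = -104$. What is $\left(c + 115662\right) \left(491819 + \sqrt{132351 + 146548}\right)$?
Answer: $55397508522 + 112638 \sqrt{278899} \approx 5.5457 \cdot 10^{10}$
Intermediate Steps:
$c = -3024$ ($c = 7 \left(-328 - 104\right) = 7 \left(-432\right) = -3024$)
$\left(c + 115662\right) \left(491819 + \sqrt{132351 + 146548}\right) = \left(-3024 + 115662\right) \left(491819 + \sqrt{132351 + 146548}\right) = 112638 \left(491819 + \sqrt{278899}\right) = 55397508522 + 112638 \sqrt{278899}$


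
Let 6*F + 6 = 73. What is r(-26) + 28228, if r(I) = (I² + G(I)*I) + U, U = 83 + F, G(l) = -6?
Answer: 174925/6 ≈ 29154.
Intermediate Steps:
F = 67/6 (F = -1 + (⅙)*73 = -1 + 73/6 = 67/6 ≈ 11.167)
U = 565/6 (U = 83 + 67/6 = 565/6 ≈ 94.167)
r(I) = 565/6 + I² - 6*I (r(I) = (I² - 6*I) + 565/6 = 565/6 + I² - 6*I)
r(-26) + 28228 = (565/6 + (-26)² - 6*(-26)) + 28228 = (565/6 + 676 + 156) + 28228 = 5557/6 + 28228 = 174925/6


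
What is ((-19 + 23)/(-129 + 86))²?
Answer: 16/1849 ≈ 0.0086533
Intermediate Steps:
((-19 + 23)/(-129 + 86))² = (4/(-43))² = (4*(-1/43))² = (-4/43)² = 16/1849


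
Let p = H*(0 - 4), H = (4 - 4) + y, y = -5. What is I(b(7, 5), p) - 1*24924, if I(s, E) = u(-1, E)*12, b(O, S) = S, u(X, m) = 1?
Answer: -24912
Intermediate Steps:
H = -5 (H = (4 - 4) - 5 = 0 - 5 = -5)
p = 20 (p = -5*(0 - 4) = -5*(-4) = 20)
I(s, E) = 12 (I(s, E) = 1*12 = 12)
I(b(7, 5), p) - 1*24924 = 12 - 1*24924 = 12 - 24924 = -24912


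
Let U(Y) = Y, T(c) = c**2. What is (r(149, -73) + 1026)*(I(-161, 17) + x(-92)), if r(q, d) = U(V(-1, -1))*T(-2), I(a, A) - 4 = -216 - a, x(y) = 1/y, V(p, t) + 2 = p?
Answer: -2379351/46 ≈ -51725.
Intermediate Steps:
V(p, t) = -2 + p
I(a, A) = -212 - a (I(a, A) = 4 + (-216 - a) = -212 - a)
r(q, d) = -12 (r(q, d) = (-2 - 1)*(-2)**2 = -3*4 = -12)
(r(149, -73) + 1026)*(I(-161, 17) + x(-92)) = (-12 + 1026)*((-212 - 1*(-161)) + 1/(-92)) = 1014*((-212 + 161) - 1/92) = 1014*(-51 - 1/92) = 1014*(-4693/92) = -2379351/46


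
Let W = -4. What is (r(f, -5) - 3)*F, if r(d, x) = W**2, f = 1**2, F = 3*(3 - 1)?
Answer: 78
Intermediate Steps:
F = 6 (F = 3*2 = 6)
f = 1
r(d, x) = 16 (r(d, x) = (-4)**2 = 16)
(r(f, -5) - 3)*F = (16 - 3)*6 = 13*6 = 78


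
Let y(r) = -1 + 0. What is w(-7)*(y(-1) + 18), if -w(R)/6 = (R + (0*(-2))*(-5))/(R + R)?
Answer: -51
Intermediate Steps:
y(r) = -1
w(R) = -3 (w(R) = -6*(R + (0*(-2))*(-5))/(R + R) = -6*(R + 0*(-5))/(2*R) = -6*(R + 0)*1/(2*R) = -6*R*1/(2*R) = -6*½ = -3)
w(-7)*(y(-1) + 18) = -3*(-1 + 18) = -3*17 = -51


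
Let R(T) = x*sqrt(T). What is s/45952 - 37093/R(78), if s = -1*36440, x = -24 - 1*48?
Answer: -4555/5744 + 37093*sqrt(78)/5616 ≈ 57.540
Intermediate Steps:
x = -72 (x = -24 - 48 = -72)
s = -36440
R(T) = -72*sqrt(T)
s/45952 - 37093/R(78) = -36440/45952 - 37093*(-sqrt(78)/5616) = -36440*1/45952 - (-37093)*sqrt(78)/5616 = -4555/5744 + 37093*sqrt(78)/5616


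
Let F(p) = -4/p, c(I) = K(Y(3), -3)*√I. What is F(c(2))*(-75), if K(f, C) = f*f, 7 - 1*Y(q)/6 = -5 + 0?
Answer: 25*√2/864 ≈ 0.040921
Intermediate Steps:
Y(q) = 72 (Y(q) = 42 - 6*(-5 + 0) = 42 - 6*(-5) = 42 + 30 = 72)
K(f, C) = f²
c(I) = 5184*√I (c(I) = 72²*√I = 5184*√I)
F(c(2))*(-75) = -4*√2/10368*(-75) = -√2/2592*(-75) = 25*√2/864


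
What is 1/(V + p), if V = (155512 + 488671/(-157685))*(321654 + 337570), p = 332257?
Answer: 2585/265002650189361 ≈ 9.7546e-12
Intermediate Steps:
V = 265001791305016/2585 (V = (155512 + 488671*(-1/157685))*659224 = (155512 - 8011/2585)*659224 = (401990509/2585)*659224 = 265001791305016/2585 ≈ 1.0252e+11)
1/(V + p) = 1/(265001791305016/2585 + 332257) = 1/(265002650189361/2585) = 2585/265002650189361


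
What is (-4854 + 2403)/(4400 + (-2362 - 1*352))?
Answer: -817/562 ≈ -1.4537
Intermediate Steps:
(-4854 + 2403)/(4400 + (-2362 - 1*352)) = -2451/(4400 + (-2362 - 352)) = -2451/(4400 - 2714) = -2451/1686 = -2451*1/1686 = -817/562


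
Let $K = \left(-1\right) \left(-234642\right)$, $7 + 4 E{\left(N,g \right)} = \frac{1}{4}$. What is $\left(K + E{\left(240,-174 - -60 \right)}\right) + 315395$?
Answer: $\frac{8800565}{16} \approx 5.5004 \cdot 10^{5}$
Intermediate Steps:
$E{\left(N,g \right)} = - \frac{27}{16}$ ($E{\left(N,g \right)} = - \frac{7}{4} + \frac{1}{4 \cdot 4} = - \frac{7}{4} + \frac{1}{4} \cdot \frac{1}{4} = - \frac{7}{4} + \frac{1}{16} = - \frac{27}{16}$)
$K = 234642$
$\left(K + E{\left(240,-174 - -60 \right)}\right) + 315395 = \left(234642 - \frac{27}{16}\right) + 315395 = \frac{3754245}{16} + 315395 = \frac{8800565}{16}$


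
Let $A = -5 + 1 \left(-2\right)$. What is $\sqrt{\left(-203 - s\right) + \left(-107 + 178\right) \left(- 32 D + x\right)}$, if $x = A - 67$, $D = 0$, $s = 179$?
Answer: $2 i \sqrt{1409} \approx 75.073 i$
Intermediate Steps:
$A = -7$ ($A = -5 - 2 = -7$)
$x = -74$ ($x = -7 - 67 = -74$)
$\sqrt{\left(-203 - s\right) + \left(-107 + 178\right) \left(- 32 D + x\right)} = \sqrt{\left(-203 - 179\right) + \left(-107 + 178\right) \left(\left(-32\right) 0 - 74\right)} = \sqrt{\left(-203 - 179\right) + 71 \left(0 - 74\right)} = \sqrt{-382 + 71 \left(-74\right)} = \sqrt{-382 - 5254} = \sqrt{-5636} = 2 i \sqrt{1409}$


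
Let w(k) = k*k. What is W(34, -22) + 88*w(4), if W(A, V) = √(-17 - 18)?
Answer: 1408 + I*√35 ≈ 1408.0 + 5.9161*I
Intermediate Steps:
w(k) = k²
W(A, V) = I*√35 (W(A, V) = √(-35) = I*√35)
W(34, -22) + 88*w(4) = I*√35 + 88*4² = I*√35 + 88*16 = I*√35 + 1408 = 1408 + I*√35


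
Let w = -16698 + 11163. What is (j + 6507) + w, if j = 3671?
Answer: 4643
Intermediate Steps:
w = -5535
(j + 6507) + w = (3671 + 6507) - 5535 = 10178 - 5535 = 4643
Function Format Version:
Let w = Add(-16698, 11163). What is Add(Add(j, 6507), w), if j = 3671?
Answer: 4643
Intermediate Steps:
w = -5535
Add(Add(j, 6507), w) = Add(Add(3671, 6507), -5535) = Add(10178, -5535) = 4643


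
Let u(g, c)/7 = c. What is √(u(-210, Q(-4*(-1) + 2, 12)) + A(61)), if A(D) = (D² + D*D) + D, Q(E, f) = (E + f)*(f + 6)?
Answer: √9771 ≈ 98.848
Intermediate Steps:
Q(E, f) = (6 + f)*(E + f) (Q(E, f) = (E + f)*(6 + f) = (6 + f)*(E + f))
u(g, c) = 7*c
A(D) = D + 2*D² (A(D) = (D² + D²) + D = 2*D² + D = D + 2*D²)
√(u(-210, Q(-4*(-1) + 2, 12)) + A(61)) = √(7*(12² + 6*(-4*(-1) + 2) + 6*12 + (-4*(-1) + 2)*12) + 61*(1 + 2*61)) = √(7*(144 + 6*(4 + 2) + 72 + (4 + 2)*12) + 61*(1 + 122)) = √(7*(144 + 6*6 + 72 + 6*12) + 61*123) = √(7*(144 + 36 + 72 + 72) + 7503) = √(7*324 + 7503) = √(2268 + 7503) = √9771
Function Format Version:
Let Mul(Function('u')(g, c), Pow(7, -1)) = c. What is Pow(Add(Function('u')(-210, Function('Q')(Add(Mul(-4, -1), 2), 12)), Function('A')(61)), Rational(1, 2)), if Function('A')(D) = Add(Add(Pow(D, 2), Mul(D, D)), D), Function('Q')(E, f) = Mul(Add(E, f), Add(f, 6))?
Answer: Pow(9771, Rational(1, 2)) ≈ 98.848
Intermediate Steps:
Function('Q')(E, f) = Mul(Add(6, f), Add(E, f)) (Function('Q')(E, f) = Mul(Add(E, f), Add(6, f)) = Mul(Add(6, f), Add(E, f)))
Function('u')(g, c) = Mul(7, c)
Function('A')(D) = Add(D, Mul(2, Pow(D, 2))) (Function('A')(D) = Add(Add(Pow(D, 2), Pow(D, 2)), D) = Add(Mul(2, Pow(D, 2)), D) = Add(D, Mul(2, Pow(D, 2))))
Pow(Add(Function('u')(-210, Function('Q')(Add(Mul(-4, -1), 2), 12)), Function('A')(61)), Rational(1, 2)) = Pow(Add(Mul(7, Add(Pow(12, 2), Mul(6, Add(Mul(-4, -1), 2)), Mul(6, 12), Mul(Add(Mul(-4, -1), 2), 12))), Mul(61, Add(1, Mul(2, 61)))), Rational(1, 2)) = Pow(Add(Mul(7, Add(144, Mul(6, Add(4, 2)), 72, Mul(Add(4, 2), 12))), Mul(61, Add(1, 122))), Rational(1, 2)) = Pow(Add(Mul(7, Add(144, Mul(6, 6), 72, Mul(6, 12))), Mul(61, 123)), Rational(1, 2)) = Pow(Add(Mul(7, Add(144, 36, 72, 72)), 7503), Rational(1, 2)) = Pow(Add(Mul(7, 324), 7503), Rational(1, 2)) = Pow(Add(2268, 7503), Rational(1, 2)) = Pow(9771, Rational(1, 2))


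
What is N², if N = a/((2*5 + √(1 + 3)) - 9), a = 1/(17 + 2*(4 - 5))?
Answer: 1/2025 ≈ 0.00049383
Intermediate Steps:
a = 1/15 (a = 1/(17 + 2*(-1)) = 1/(17 - 2) = 1/15 ≈ 0.066667)
N = 1/45 (N = 1/(15*((2*5 + √(1 + 3)) - 9)) = 1/(15*((10 + √4) - 9)) = 1/(15*((10 + 2) - 9)) = 1/(15*(12 - 9)) = (1/15)/3 = (1/15)*(⅓) = 1/45 ≈ 0.022222)
N² = (1/45)² = 1/2025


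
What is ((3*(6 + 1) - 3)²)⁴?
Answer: 11019960576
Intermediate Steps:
((3*(6 + 1) - 3)²)⁴ = ((3*7 - 3)²)⁴ = ((21 - 3)²)⁴ = (18²)⁴ = 324⁴ = 11019960576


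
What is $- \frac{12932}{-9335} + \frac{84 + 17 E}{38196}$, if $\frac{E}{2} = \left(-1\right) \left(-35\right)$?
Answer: $\frac{252921731}{178279830} \approx 1.4187$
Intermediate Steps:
$E = 70$ ($E = 2 \left(\left(-1\right) \left(-35\right)\right) = 2 \cdot 35 = 70$)
$- \frac{12932}{-9335} + \frac{84 + 17 E}{38196} = - \frac{12932}{-9335} + \frac{84 + 17 \cdot 70}{38196} = \left(-12932\right) \left(- \frac{1}{9335}\right) + \left(84 + 1190\right) \frac{1}{38196} = \frac{12932}{9335} + 1274 \cdot \frac{1}{38196} = \frac{12932}{9335} + \frac{637}{19098} = \frac{252921731}{178279830}$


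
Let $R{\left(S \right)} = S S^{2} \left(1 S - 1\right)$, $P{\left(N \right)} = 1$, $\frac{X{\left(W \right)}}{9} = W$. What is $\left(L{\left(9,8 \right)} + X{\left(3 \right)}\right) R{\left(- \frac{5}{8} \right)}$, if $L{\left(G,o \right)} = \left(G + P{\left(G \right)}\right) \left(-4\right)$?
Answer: $- \frac{21125}{4096} \approx -5.1575$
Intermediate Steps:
$X{\left(W \right)} = 9 W$
$R{\left(S \right)} = S^{3} \left(-1 + S\right)$ ($R{\left(S \right)} = S^{3} \left(S - 1\right) = S^{3} \left(-1 + S\right)$)
$L{\left(G,o \right)} = -4 - 4 G$ ($L{\left(G,o \right)} = \left(G + 1\right) \left(-4\right) = \left(1 + G\right) \left(-4\right) = -4 - 4 G$)
$\left(L{\left(9,8 \right)} + X{\left(3 \right)}\right) R{\left(- \frac{5}{8} \right)} = \left(\left(-4 - 36\right) + 9 \cdot 3\right) \left(- \frac{5}{8}\right)^{3} \left(-1 - \frac{5}{8}\right) = \left(\left(-4 - 36\right) + 27\right) \left(\left(-5\right) \frac{1}{8}\right)^{3} \left(-1 - \frac{5}{8}\right) = \left(-40 + 27\right) \left(- \frac{5}{8}\right)^{3} \left(-1 - \frac{5}{8}\right) = - 13 \left(\left(- \frac{125}{512}\right) \left(- \frac{13}{8}\right)\right) = \left(-13\right) \frac{1625}{4096} = - \frac{21125}{4096}$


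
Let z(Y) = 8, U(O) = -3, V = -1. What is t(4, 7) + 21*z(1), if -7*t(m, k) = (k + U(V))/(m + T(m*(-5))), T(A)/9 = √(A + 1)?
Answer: 1828664/10885 + 36*I*√19/10885 ≈ 168.0 + 0.014416*I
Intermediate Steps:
T(A) = 9*√(1 + A) (T(A) = 9*√(A + 1) = 9*√(1 + A))
t(m, k) = -(-3 + k)/(7*(m + 9*√(1 - 5*m))) (t(m, k) = -(k - 3)/(7*(m + 9*√(1 + m*(-5)))) = -(-3 + k)/(7*(m + 9*√(1 - 5*m))))
t(4, 7) + 21*z(1) = (3 - 1*7)/(7*(4 + 9*√(1 - 5*4))) + 21*8 = (3 - 7)/(7*(4 + 9*√(1 - 20))) + 168 = (⅐)*(-4)/(4 + 9*√(-19)) + 168 = (⅐)*(-4)/(4 + 9*(I*√19)) + 168 = (⅐)*(-4)/(4 + 9*I*√19) + 168 = -4/(7*(4 + 9*I*√19)) + 168 = 168 - 4/(7*(4 + 9*I*√19))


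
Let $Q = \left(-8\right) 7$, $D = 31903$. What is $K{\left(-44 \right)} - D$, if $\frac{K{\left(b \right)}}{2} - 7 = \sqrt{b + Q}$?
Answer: $-31889 + 20 i \approx -31889.0 + 20.0 i$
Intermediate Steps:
$Q = -56$
$K{\left(b \right)} = 14 + 2 \sqrt{-56 + b}$ ($K{\left(b \right)} = 14 + 2 \sqrt{b - 56} = 14 + 2 \sqrt{-56 + b}$)
$K{\left(-44 \right)} - D = \left(14 + 2 \sqrt{-56 - 44}\right) - 31903 = \left(14 + 2 \sqrt{-100}\right) - 31903 = \left(14 + 2 \cdot 10 i\right) - 31903 = \left(14 + 20 i\right) - 31903 = -31889 + 20 i$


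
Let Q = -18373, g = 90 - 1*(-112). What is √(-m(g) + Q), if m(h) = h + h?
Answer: I*√18777 ≈ 137.03*I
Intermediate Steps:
g = 202 (g = 90 + 112 = 202)
m(h) = 2*h
√(-m(g) + Q) = √(-2*202 - 18373) = √(-1*404 - 18373) = √(-404 - 18373) = √(-18777) = I*√18777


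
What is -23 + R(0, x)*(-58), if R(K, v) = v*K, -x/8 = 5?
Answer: -23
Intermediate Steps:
x = -40 (x = -8*5 = -40)
R(K, v) = K*v
-23 + R(0, x)*(-58) = -23 + (0*(-40))*(-58) = -23 + 0*(-58) = -23 + 0 = -23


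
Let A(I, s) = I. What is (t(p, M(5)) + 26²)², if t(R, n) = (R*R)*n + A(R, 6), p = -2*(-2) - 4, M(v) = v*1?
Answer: 456976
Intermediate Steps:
M(v) = v
p = 0 (p = 4 - 4 = 0)
t(R, n) = R + n*R² (t(R, n) = (R*R)*n + R = R²*n + R = n*R² + R = R + n*R²)
(t(p, M(5)) + 26²)² = (0*(1 + 0*5) + 26²)² = (0*(1 + 0) + 676)² = (0*1 + 676)² = (0 + 676)² = 676² = 456976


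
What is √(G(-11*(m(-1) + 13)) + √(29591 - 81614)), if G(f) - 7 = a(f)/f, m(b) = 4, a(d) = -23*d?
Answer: √(-16 + I*√52023) ≈ 10.311 + 11.06*I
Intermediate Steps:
G(f) = -16 (G(f) = 7 + (-23*f)/f = 7 - 23 = -16)
√(G(-11*(m(-1) + 13)) + √(29591 - 81614)) = √(-16 + √(29591 - 81614)) = √(-16 + √(-52023)) = √(-16 + I*√52023)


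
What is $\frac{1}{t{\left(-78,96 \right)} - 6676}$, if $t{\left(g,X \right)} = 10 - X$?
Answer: $- \frac{1}{6762} \approx -0.00014789$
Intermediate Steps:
$\frac{1}{t{\left(-78,96 \right)} - 6676} = \frac{1}{\left(10 - 96\right) - 6676} = \frac{1}{-86 - 6676} = \frac{1}{-6762} = - \frac{1}{6762}$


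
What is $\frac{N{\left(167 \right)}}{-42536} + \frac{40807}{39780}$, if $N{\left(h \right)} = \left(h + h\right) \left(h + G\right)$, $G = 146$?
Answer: $- \frac{5824313}{4067505} \approx -1.4319$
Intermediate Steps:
$N{\left(h \right)} = 2 h \left(146 + h\right)$ ($N{\left(h \right)} = \left(h + h\right) \left(h + 146\right) = 2 h \left(146 + h\right)$)
$\frac{N{\left(167 \right)}}{-42536} + \frac{40807}{39780} = \frac{2 \cdot 167 \left(146 + 167\right)}{-42536} + \frac{40807}{39780} = 2 \cdot 167 \cdot 313 \left(- \frac{1}{42536}\right) + 40807 \cdot \frac{1}{39780} = 104542 \left(- \frac{1}{42536}\right) + \frac{3139}{3060} = - \frac{52271}{21268} + \frac{3139}{3060} = - \frac{5824313}{4067505}$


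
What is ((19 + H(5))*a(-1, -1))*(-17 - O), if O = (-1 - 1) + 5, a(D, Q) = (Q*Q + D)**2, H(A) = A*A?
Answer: 0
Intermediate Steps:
H(A) = A**2
a(D, Q) = (D + Q**2)**2 (a(D, Q) = (Q**2 + D)**2 = (D + Q**2)**2)
O = 3 (O = -2 + 5 = 3)
((19 + H(5))*a(-1, -1))*(-17 - O) = ((19 + 5**2)*(-1 + (-1)**2)**2)*(-17 - 1*3) = ((19 + 25)*(-1 + 1)**2)*(-17 - 3) = (44*0**2)*(-20) = (44*0)*(-20) = 0*(-20) = 0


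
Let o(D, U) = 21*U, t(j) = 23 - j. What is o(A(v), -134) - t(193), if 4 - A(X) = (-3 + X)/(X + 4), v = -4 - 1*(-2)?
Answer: -2644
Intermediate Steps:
v = -2 (v = -4 + 2 = -2)
A(X) = 4 - (-3 + X)/(4 + X) (A(X) = 4 - (-3 + X)/(X + 4) = 4 - (-3 + X)/(4 + X))
o(A(v), -134) - t(193) = 21*(-134) - (23 - 1*193) = -2814 - (23 - 193) = -2814 - 1*(-170) = -2814 + 170 = -2644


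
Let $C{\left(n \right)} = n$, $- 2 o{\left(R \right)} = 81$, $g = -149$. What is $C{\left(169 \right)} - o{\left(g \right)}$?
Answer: $\frac{419}{2} \approx 209.5$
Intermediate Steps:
$o{\left(R \right)} = - \frac{81}{2}$ ($o{\left(R \right)} = \left(- \frac{1}{2}\right) 81 = - \frac{81}{2}$)
$C{\left(169 \right)} - o{\left(g \right)} = 169 - - \frac{81}{2} = 169 + \frac{81}{2} = \frac{419}{2}$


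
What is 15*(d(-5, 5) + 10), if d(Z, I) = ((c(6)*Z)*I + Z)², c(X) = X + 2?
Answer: 630525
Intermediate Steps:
c(X) = 2 + X
d(Z, I) = (Z + 8*I*Z)² (d(Z, I) = (((2 + 6)*Z)*I + Z)² = ((8*Z)*I + Z)² = (8*I*Z + Z)² = (Z + 8*I*Z)²)
15*(d(-5, 5) + 10) = 15*((-5)²*(1 + 8*5)² + 10) = 15*(25*(1 + 40)² + 10) = 15*(25*41² + 10) = 15*(25*1681 + 10) = 15*(42025 + 10) = 15*42035 = 630525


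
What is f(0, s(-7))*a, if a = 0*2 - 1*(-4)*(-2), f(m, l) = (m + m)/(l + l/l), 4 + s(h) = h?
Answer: 0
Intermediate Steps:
s(h) = -4 + h
f(m, l) = 2*m/(1 + l) (f(m, l) = (2*m)/(l + 1) = (2*m)/(1 + l) = 2*m/(1 + l))
a = -8 (a = 0 + 4*(-2) = 0 - 8 = -8)
f(0, s(-7))*a = (2*0/(1 + (-4 - 7)))*(-8) = (2*0/(1 - 11))*(-8) = (2*0/(-10))*(-8) = (2*0*(-1/10))*(-8) = 0*(-8) = 0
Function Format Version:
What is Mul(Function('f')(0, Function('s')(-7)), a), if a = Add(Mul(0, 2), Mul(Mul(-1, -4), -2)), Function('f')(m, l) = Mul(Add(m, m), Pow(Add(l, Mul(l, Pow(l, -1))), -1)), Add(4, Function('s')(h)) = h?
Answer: 0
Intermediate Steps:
Function('s')(h) = Add(-4, h)
Function('f')(m, l) = Mul(2, m, Pow(Add(1, l), -1)) (Function('f')(m, l) = Mul(Mul(2, m), Pow(Add(l, 1), -1)) = Mul(Mul(2, m), Pow(Add(1, l), -1)) = Mul(2, m, Pow(Add(1, l), -1)))
a = -8 (a = Add(0, Mul(4, -2)) = Add(0, -8) = -8)
Mul(Function('f')(0, Function('s')(-7)), a) = Mul(Mul(2, 0, Pow(Add(1, Add(-4, -7)), -1)), -8) = Mul(Mul(2, 0, Pow(Add(1, -11), -1)), -8) = Mul(Mul(2, 0, Pow(-10, -1)), -8) = Mul(Mul(2, 0, Rational(-1, 10)), -8) = Mul(0, -8) = 0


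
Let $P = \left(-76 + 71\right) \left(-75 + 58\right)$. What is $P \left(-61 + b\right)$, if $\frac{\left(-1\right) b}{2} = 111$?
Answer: $-24055$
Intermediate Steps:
$b = -222$ ($b = \left(-2\right) 111 = -222$)
$P = 85$ ($P = \left(-5\right) \left(-17\right) = 85$)
$P \left(-61 + b\right) = 85 \left(-61 - 222\right) = 85 \left(-283\right) = -24055$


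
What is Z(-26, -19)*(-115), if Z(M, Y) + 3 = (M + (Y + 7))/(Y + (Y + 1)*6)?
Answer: 39445/127 ≈ 310.59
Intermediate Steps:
Z(M, Y) = -3 + (7 + M + Y)/(6 + 7*Y) (Z(M, Y) = -3 + (M + (Y + 7))/(Y + (Y + 1)*6) = -3 + (M + (7 + Y))/(Y + (1 + Y)*6) = -3 + (7 + M + Y)/(Y + (6 + 6*Y)) = -3 + (7 + M + Y)/(6 + 7*Y))
Z(-26, -19)*(-115) = ((-11 - 26 - 20*(-19))/(6 + 7*(-19)))*(-115) = ((-11 - 26 + 380)/(6 - 133))*(-115) = (343/(-127))*(-115) = -1/127*343*(-115) = -343/127*(-115) = 39445/127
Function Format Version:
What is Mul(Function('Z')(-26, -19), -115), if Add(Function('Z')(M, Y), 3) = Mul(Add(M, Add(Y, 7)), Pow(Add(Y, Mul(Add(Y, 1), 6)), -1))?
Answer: Rational(39445, 127) ≈ 310.59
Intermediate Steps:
Function('Z')(M, Y) = Add(-3, Mul(Pow(Add(6, Mul(7, Y)), -1), Add(7, M, Y))) (Function('Z')(M, Y) = Add(-3, Mul(Add(M, Add(Y, 7)), Pow(Add(Y, Mul(Add(Y, 1), 6)), -1))) = Add(-3, Mul(Add(M, Add(7, Y)), Pow(Add(Y, Mul(Add(1, Y), 6)), -1))) = Add(-3, Mul(Add(7, M, Y), Pow(Add(Y, Add(6, Mul(6, Y))), -1))) = Add(-3, Mul(Add(7, M, Y), Pow(Add(6, Mul(7, Y)), -1))) = Add(-3, Mul(Pow(Add(6, Mul(7, Y)), -1), Add(7, M, Y))))
Mul(Function('Z')(-26, -19), -115) = Mul(Mul(Pow(Add(6, Mul(7, -19)), -1), Add(-11, -26, Mul(-20, -19))), -115) = Mul(Mul(Pow(Add(6, -133), -1), Add(-11, -26, 380)), -115) = Mul(Mul(Pow(-127, -1), 343), -115) = Mul(Mul(Rational(-1, 127), 343), -115) = Mul(Rational(-343, 127), -115) = Rational(39445, 127)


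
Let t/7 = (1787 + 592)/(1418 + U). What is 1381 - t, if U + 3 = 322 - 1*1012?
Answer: 984572/725 ≈ 1358.0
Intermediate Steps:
U = -693 (U = -3 + (322 - 1*1012) = -3 + (322 - 1012) = -3 - 690 = -693)
t = 16653/725 (t = 7*((1787 + 592)/(1418 - 693)) = 7*(2379/725) = 16653/725 ≈ 22.970)
1381 - t = 1381 - 1*16653/725 = 1381 - 16653/725 = 984572/725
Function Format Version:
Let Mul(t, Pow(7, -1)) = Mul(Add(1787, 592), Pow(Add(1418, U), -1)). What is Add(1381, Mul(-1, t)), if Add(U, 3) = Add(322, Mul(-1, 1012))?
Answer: Rational(984572, 725) ≈ 1358.0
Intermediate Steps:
U = -693 (U = Add(-3, Add(322, Mul(-1, 1012))) = Add(-3, Add(322, -1012)) = Add(-3, -690) = -693)
t = Rational(16653, 725) (t = Mul(7, Mul(Add(1787, 592), Pow(Add(1418, -693), -1))) = Mul(7, Mul(2379, Pow(725, -1))) = Mul(7, Mul(2379, Rational(1, 725))) = Mul(7, Rational(2379, 725)) = Rational(16653, 725) ≈ 22.970)
Add(1381, Mul(-1, t)) = Add(1381, Mul(-1, Rational(16653, 725))) = Add(1381, Rational(-16653, 725)) = Rational(984572, 725)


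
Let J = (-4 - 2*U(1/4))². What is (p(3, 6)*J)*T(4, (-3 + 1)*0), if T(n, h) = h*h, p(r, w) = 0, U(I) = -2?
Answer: 0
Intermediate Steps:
T(n, h) = h²
J = 0 (J = (-4 - 2*(-2))² = (-4 + 4)² = 0² = 0)
(p(3, 6)*J)*T(4, (-3 + 1)*0) = (0*0)*((-3 + 1)*0)² = 0*(-2*0)² = 0*0² = 0*0 = 0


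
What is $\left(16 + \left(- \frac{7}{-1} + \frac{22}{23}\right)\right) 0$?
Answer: $0$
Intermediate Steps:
$\left(16 + \left(- \frac{7}{-1} + \frac{22}{23}\right)\right) 0 = \left(16 + \left(\left(-7\right) \left(-1\right) + 22 \cdot \frac{1}{23}\right)\right) 0 = \left(16 + \left(7 + \frac{22}{23}\right)\right) 0 = \left(16 + \frac{183}{23}\right) 0 = \frac{551}{23} \cdot 0 = 0$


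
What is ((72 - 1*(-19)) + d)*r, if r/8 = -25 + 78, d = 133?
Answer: 94976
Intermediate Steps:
r = 424 (r = 8*(-25 + 78) = 8*53 = 424)
((72 - 1*(-19)) + d)*r = ((72 - 1*(-19)) + 133)*424 = ((72 + 19) + 133)*424 = (91 + 133)*424 = 224*424 = 94976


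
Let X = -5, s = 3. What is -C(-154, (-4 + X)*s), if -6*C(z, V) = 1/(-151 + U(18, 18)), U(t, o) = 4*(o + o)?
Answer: -1/42 ≈ -0.023810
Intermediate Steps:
U(t, o) = 8*o (U(t, o) = 4*(2*o) = 8*o)
C(z, V) = 1/42 (C(z, V) = -1/(6*(-151 + 8*18)) = -1/(6*(-151 + 144)) = -1/6/(-7) = -1/6*(-1/7) = 1/42)
-C(-154, (-4 + X)*s) = -1*1/42 = -1/42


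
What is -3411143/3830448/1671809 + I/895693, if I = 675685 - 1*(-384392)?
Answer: 6788494122383926165/5735818626952859376 ≈ 1.1835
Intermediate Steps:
I = 1060077 (I = 675685 + 384392 = 1060077)
-3411143/3830448/1671809 + I/895693 = -3411143/3830448/1671809 + 1060077/895693 = -3411143*1/3830448*(1/1671809) + 1060077*(1/895693) = -3411143/3830448*1/1671809 + 1060077/895693 = -3411143/6403777440432 + 1060077/895693 = 6788494122383926165/5735818626952859376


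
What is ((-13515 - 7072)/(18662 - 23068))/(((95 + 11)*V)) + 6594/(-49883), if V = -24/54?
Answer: -21561013425/93188627152 ≈ -0.23137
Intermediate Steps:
V = -4/9 (V = -24*1/54 = -4/9 ≈ -0.44444)
((-13515 - 7072)/(18662 - 23068))/(((95 + 11)*V)) + 6594/(-49883) = ((-13515 - 7072)/(18662 - 23068))/(((95 + 11)*(-4/9))) + 6594/(-49883) = (-20587/(-4406))/((106*(-4/9))) + 6594*(-1/49883) = (-20587*(-1/4406))/(-424/9) - 6594/49883 = (20587/4406)*(-9/424) - 6594/49883 = -185283/1868144 - 6594/49883 = -21561013425/93188627152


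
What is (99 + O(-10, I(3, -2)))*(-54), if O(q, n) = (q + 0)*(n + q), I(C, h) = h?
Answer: -11826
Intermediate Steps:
O(q, n) = q*(n + q)
(99 + O(-10, I(3, -2)))*(-54) = (99 - 10*(-2 - 10))*(-54) = (99 - 10*(-12))*(-54) = (99 + 120)*(-54) = 219*(-54) = -11826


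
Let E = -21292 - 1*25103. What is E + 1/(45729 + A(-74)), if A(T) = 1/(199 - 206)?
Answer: -14851132283/320102 ≈ -46395.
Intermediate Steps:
E = -46395 (E = -21292 - 25103 = -46395)
A(T) = -⅐ (A(T) = 1/(-7) = -⅐)
E + 1/(45729 + A(-74)) = -46395 + 1/(45729 - ⅐) = -46395 + 1/(320102/7) = -46395 + 7/320102 = -14851132283/320102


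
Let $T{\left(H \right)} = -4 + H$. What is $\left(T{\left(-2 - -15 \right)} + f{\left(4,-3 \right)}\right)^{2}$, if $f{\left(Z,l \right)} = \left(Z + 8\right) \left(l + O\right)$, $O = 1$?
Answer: $225$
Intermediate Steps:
$f{\left(Z,l \right)} = \left(1 + l\right) \left(8 + Z\right)$ ($f{\left(Z,l \right)} = \left(Z + 8\right) \left(l + 1\right) = \left(8 + Z\right) \left(1 + l\right) = \left(1 + l\right) \left(8 + Z\right)$)
$\left(T{\left(-2 - -15 \right)} + f{\left(4,-3 \right)}\right)^{2} = \left(\left(-4 - -13\right) + \left(8 + 4 + 8 \left(-3\right) + 4 \left(-3\right)\right)\right)^{2} = \left(\left(-4 + \left(-2 + 15\right)\right) + \left(8 + 4 - 24 - 12\right)\right)^{2} = \left(\left(-4 + 13\right) - 24\right)^{2} = \left(9 - 24\right)^{2} = \left(-15\right)^{2} = 225$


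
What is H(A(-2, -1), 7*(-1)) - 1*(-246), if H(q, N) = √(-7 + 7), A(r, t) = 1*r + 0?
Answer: 246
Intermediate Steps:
A(r, t) = r (A(r, t) = r + 0 = r)
H(q, N) = 0 (H(q, N) = √0 = 0)
H(A(-2, -1), 7*(-1)) - 1*(-246) = 0 - 1*(-246) = 0 + 246 = 246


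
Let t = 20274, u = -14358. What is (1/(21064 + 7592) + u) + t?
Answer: 169528897/28656 ≈ 5916.0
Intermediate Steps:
(1/(21064 + 7592) + u) + t = (1/(21064 + 7592) - 14358) + 20274 = (1/28656 - 14358) + 20274 = -411442847/28656 + 20274 = 169528897/28656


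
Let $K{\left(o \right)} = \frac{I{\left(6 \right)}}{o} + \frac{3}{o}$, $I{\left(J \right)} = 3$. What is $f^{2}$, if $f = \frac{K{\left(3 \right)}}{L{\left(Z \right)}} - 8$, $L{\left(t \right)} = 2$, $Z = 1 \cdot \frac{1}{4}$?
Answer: $49$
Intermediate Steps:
$Z = \frac{1}{4}$ ($Z = 1 \cdot \frac{1}{4} = \frac{1}{4} \approx 0.25$)
$K{\left(o \right)} = \frac{6}{o}$ ($K{\left(o \right)} = \frac{3}{o} + \frac{3}{o} = \frac{6}{o}$)
$f = -7$ ($f = \frac{6 \cdot \frac{1}{3}}{2} - 8 = \frac{1}{2} \cdot 2 - 8 = 1 - 8 = -7$)
$f^{2} = \left(-7\right)^{2} = 49$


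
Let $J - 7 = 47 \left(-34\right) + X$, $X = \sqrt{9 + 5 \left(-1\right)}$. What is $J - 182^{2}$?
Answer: $-34713$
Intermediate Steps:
$X = 2$ ($X = \sqrt{9 - 5} = \sqrt{4} = 2$)
$J = -1589$ ($J = 7 + \left(47 \left(-34\right) + 2\right) = 7 + \left(-1598 + 2\right) = 7 - 1596 = -1589$)
$J - 182^{2} = -1589 - 182^{2} = -1589 - 33124 = -34713$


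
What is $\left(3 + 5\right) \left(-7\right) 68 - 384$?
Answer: $-4192$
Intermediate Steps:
$\left(3 + 5\right) \left(-7\right) 68 - 384 = 8 \left(-7\right) 68 - 384 = \left(-56\right) 68 - 384 = -3808 - 384 = -4192$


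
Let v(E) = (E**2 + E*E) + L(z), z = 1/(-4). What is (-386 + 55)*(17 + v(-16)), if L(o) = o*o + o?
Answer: -2800591/16 ≈ -1.7504e+5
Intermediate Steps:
z = -1/4 ≈ -0.25000
L(o) = o + o**2 (L(o) = o**2 + o = o + o**2)
v(E) = -3/16 + 2*E**2 (v(E) = (E**2 + E*E) - (1 - 1/4)/4 = (E**2 + E**2) - 1/4*3/4 = 2*E**2 - 3/16 = -3/16 + 2*E**2)
(-386 + 55)*(17 + v(-16)) = (-386 + 55)*(17 + (-3/16 + 2*(-16)**2)) = -331*(17 + (-3/16 + 2*256)) = -331*(17 + (-3/16 + 512)) = -331*(17 + 8189/16) = -331*8461/16 = -2800591/16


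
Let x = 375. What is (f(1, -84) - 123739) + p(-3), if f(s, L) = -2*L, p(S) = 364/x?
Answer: -46338761/375 ≈ -1.2357e+5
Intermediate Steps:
p(S) = 364/375
(f(1, -84) - 123739) + p(-3) = (-2*(-84) - 123739) + 364/375 = (168 - 123739) + 364/375 = -123571 + 364/375 = -46338761/375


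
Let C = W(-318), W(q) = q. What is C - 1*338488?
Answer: -338806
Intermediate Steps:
C = -318
C - 1*338488 = -318 - 1*338488 = -318 - 338488 = -338806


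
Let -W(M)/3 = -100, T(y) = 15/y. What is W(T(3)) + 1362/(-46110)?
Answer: 2305273/7685 ≈ 299.97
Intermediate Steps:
W(M) = 300 (W(M) = -3*(-100) = 300)
W(T(3)) + 1362/(-46110) = 300 + 1362/(-46110) = 300 + 1362*(-1/46110) = 300 - 227/7685 = 2305273/7685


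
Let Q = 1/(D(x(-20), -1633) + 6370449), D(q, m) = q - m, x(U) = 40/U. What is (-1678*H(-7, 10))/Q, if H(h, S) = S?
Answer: -106923502400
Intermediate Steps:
Q = 1/6372080 (Q = 1/((40/(-20) - 1*(-1633)) + 6370449) = 1/((40*(-1/20) + 1633) + 6370449) = 1/((-2 + 1633) + 6370449) = 1/(1631 + 6370449) = 1/6372080 ≈ 1.5693e-7)
(-1678*H(-7, 10))/Q = (-1678*10)/(1/6372080) = -16780*6372080 = -106923502400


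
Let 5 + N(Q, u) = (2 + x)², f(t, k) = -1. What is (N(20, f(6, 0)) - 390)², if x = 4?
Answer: 128881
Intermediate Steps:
N(Q, u) = 31 (N(Q, u) = -5 + (2 + 4)² = -5 + 6² = -5 + 36 = 31)
(N(20, f(6, 0)) - 390)² = (31 - 390)² = (-359)² = 128881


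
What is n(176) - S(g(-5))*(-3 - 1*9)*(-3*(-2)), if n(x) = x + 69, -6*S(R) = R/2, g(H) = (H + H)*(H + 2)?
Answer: 65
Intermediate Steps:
g(H) = 2*H*(2 + H) (g(H) = (2*H)*(2 + H) = 2*H*(2 + H))
S(R) = -R/12 (S(R) = -R/(6*2) = -R/12)
n(x) = 69 + x
n(176) - S(g(-5))*(-3 - 1*9)*(-3*(-2)) = (69 + 176) - (-(-5)*(2 - 5)/6)*(-3 - 1*9)*(-3*(-2)) = 245 - (-(-5)*(-3)/6)*(-3 - 9)*6 = 245 - -1/12*30*(-12)*6 = 245 - (-5/2*(-12))*6 = 245 - 30*6 = 245 - 1*180 = 245 - 180 = 65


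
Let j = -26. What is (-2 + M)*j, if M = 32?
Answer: -780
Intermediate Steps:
(-2 + M)*j = (-2 + 32)*(-26) = 30*(-26) = -780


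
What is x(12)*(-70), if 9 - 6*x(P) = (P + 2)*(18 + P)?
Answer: 4795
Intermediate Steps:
x(P) = 3/2 - (2 + P)*(18 + P)/6 (x(P) = 3/2 - (P + 2)*(18 + P)/6 = 3/2 - (2 + P)*(18 + P)/6)
x(12)*(-70) = (-9/2 - 10/3*12 - ⅙*12²)*(-70) = (-9/2 - 40 - ⅙*144)*(-70) = (-9/2 - 40 - 24)*(-70) = -137/2*(-70) = 4795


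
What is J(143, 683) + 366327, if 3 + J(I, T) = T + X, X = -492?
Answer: 366515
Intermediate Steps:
J(I, T) = -495 + T (J(I, T) = -3 + (T - 492) = -3 + (-492 + T) = -495 + T)
J(143, 683) + 366327 = (-495 + 683) + 366327 = 188 + 366327 = 366515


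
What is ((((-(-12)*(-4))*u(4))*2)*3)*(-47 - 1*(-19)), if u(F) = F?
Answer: 32256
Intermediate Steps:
((((-(-12)*(-4))*u(4))*2)*3)*(-47 - 1*(-19)) = (((-(-12)*(-4)*4)*2)*3)*(-47 - 1*(-19)) = (((-3*16*4)*2)*3)*(-47 + 19) = ((-48*4*2)*3)*(-28) = (-192*2*3)*(-28) = -384*3*(-28) = -1152*(-28) = 32256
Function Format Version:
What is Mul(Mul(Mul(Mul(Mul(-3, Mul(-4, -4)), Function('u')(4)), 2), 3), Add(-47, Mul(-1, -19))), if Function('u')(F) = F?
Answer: 32256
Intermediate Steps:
Mul(Mul(Mul(Mul(Mul(-3, Mul(-4, -4)), Function('u')(4)), 2), 3), Add(-47, Mul(-1, -19))) = Mul(Mul(Mul(Mul(Mul(-3, Mul(-4, -4)), 4), 2), 3), Add(-47, Mul(-1, -19))) = Mul(Mul(Mul(Mul(Mul(-3, 16), 4), 2), 3), Add(-47, 19)) = Mul(Mul(Mul(Mul(-48, 4), 2), 3), -28) = Mul(Mul(Mul(-192, 2), 3), -28) = Mul(Mul(-384, 3), -28) = Mul(-1152, -28) = 32256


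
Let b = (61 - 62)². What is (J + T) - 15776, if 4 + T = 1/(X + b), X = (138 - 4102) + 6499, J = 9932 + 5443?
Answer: -1027079/2536 ≈ -405.00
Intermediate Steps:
J = 15375
b = 1 (b = (-1)² = 1)
X = 2535 (X = -3964 + 6499 = 2535)
T = -10143/2536 (T = -4 + 1/(2535 + 1) = -4 + 1/2536 = -10143/2536 ≈ -3.9996)
(J + T) - 15776 = (15375 - 10143/2536) - 15776 = 38980857/2536 - 15776 = -1027079/2536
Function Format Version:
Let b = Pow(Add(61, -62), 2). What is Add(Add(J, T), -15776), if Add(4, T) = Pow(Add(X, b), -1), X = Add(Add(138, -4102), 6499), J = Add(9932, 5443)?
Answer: Rational(-1027079, 2536) ≈ -405.00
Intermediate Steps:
J = 15375
b = 1 (b = Pow(-1, 2) = 1)
X = 2535 (X = Add(-3964, 6499) = 2535)
T = Rational(-10143, 2536) (T = Add(-4, Pow(Add(2535, 1), -1)) = Add(-4, Pow(2536, -1)) = Add(-4, Rational(1, 2536)) = Rational(-10143, 2536) ≈ -3.9996)
Add(Add(J, T), -15776) = Add(Add(15375, Rational(-10143, 2536)), -15776) = Add(Rational(38980857, 2536), -15776) = Rational(-1027079, 2536)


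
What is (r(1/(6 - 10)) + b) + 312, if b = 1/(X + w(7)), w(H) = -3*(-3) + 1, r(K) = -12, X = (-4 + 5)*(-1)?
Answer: 2701/9 ≈ 300.11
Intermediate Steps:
X = -1 (X = 1*(-1) = -1)
w(H) = 10 (w(H) = 9 + 1 = 10)
b = ⅑ (b = 1/(-1 + 10) = 1/9 = ⅑ ≈ 0.11111)
(r(1/(6 - 10)) + b) + 312 = (-12 + ⅑) + 312 = -107/9 + 312 = 2701/9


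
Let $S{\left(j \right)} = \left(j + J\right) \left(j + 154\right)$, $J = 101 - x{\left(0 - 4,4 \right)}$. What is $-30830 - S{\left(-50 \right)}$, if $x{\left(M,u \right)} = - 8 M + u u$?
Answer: $-31142$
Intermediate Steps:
$x{\left(M,u \right)} = u^{2} - 8 M$ ($x{\left(M,u \right)} = - 8 M + u^{2} = u^{2} - 8 M$)
$J = 53$ ($J = 101 - \left(4^{2} - 8 \left(0 - 4\right)\right) = 101 - \left(16 - 8 \left(0 - 4\right)\right) = 101 - \left(16 - -32\right) = 101 - \left(16 + 32\right) = 101 - 48 = 53$)
$S{\left(j \right)} = \left(53 + j\right) \left(154 + j\right)$ ($S{\left(j \right)} = \left(j + 53\right) \left(j + 154\right) = \left(53 + j\right) \left(154 + j\right)$)
$-30830 - S{\left(-50 \right)} = -30830 - \left(8162 + \left(-50\right)^{2} + 207 \left(-50\right)\right) = -30830 - \left(8162 + 2500 - 10350\right) = -30830 - 312 = -31142$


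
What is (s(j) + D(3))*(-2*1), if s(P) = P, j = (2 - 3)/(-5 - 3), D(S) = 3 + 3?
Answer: -49/4 ≈ -12.250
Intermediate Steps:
D(S) = 6
j = ⅛ (j = -1/(-8) = -1*(-⅛) = ⅛ ≈ 0.12500)
(s(j) + D(3))*(-2*1) = (⅛ + 6)*(-2*1) = (49/8)*(-2) = -49/4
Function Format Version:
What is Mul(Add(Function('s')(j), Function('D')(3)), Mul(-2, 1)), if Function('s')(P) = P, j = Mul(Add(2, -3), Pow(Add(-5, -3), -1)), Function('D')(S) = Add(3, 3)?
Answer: Rational(-49, 4) ≈ -12.250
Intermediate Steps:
Function('D')(S) = 6
j = Rational(1, 8) (j = Mul(-1, Pow(-8, -1)) = Mul(-1, Rational(-1, 8)) = Rational(1, 8) ≈ 0.12500)
Mul(Add(Function('s')(j), Function('D')(3)), Mul(-2, 1)) = Mul(Add(Rational(1, 8), 6), Mul(-2, 1)) = Mul(Rational(49, 8), -2) = Rational(-49, 4)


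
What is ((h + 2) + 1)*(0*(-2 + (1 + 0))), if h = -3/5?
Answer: 0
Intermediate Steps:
h = -3/5 (h = -3*1/5 = -3/5 ≈ -0.60000)
((h + 2) + 1)*(0*(-2 + (1 + 0))) = ((-3/5 + 2) + 1)*(0*(-2 + (1 + 0))) = (7/5 + 1)*(0*(-2 + 1)) = 12*(0*(-1))/5 = (12/5)*0 = 0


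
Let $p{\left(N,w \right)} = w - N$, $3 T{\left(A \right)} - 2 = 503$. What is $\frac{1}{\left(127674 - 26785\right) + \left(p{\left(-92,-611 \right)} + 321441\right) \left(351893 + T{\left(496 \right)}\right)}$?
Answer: $\frac{1}{112984328105} \approx 8.8508 \cdot 10^{-12}$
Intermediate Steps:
$T{\left(A \right)} = \frac{505}{3}$ ($T{\left(A \right)} = \frac{2}{3} + \frac{1}{3} \cdot 503 = \frac{2}{3} + \frac{503}{3} = \frac{505}{3}$)
$\frac{1}{\left(127674 - 26785\right) + \left(p{\left(-92,-611 \right)} + 321441\right) \left(351893 + T{\left(496 \right)}\right)} = \frac{1}{\left(127674 - 26785\right) + \left(\left(-611 - -92\right) + 321441\right) \left(351893 + \frac{505}{3}\right)} = \frac{1}{\left(127674 - 26785\right) + \left(\left(-611 + 92\right) + 321441\right) \frac{1056184}{3}} = \frac{1}{100889 + \left(-519 + 321441\right) \frac{1056184}{3}} = \frac{1}{100889 + 320922 \cdot \frac{1056184}{3}} = \frac{1}{100889 + 112984227216} = \frac{1}{112984328105}$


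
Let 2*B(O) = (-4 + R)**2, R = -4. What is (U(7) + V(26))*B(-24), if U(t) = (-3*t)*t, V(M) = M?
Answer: -3872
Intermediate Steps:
U(t) = -3*t**2
B(O) = 32 (B(O) = (-4 - 4)**2/2 = (1/2)*(-8)**2 = (1/2)*64 = 32)
(U(7) + V(26))*B(-24) = (-3*7**2 + 26)*32 = (-3*49 + 26)*32 = (-147 + 26)*32 = -121*32 = -3872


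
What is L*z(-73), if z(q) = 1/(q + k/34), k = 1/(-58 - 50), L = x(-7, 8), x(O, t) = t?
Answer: -29376/268057 ≈ -0.10959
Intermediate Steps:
L = 8
k = -1/108 (k = 1/(-108) = -1/108 ≈ -0.0092593)
z(q) = 1/(-1/3672 + q) (z(q) = 1/(q - 1/108/34) = 1/(q - 1/108*1/34) = 1/(q - 1/3672) = 1/(-1/3672 + q))
L*z(-73) = 8*(3672/(-1 + 3672*(-73))) = 8*(3672/(-1 - 268056)) = 8*(3672/(-268057)) = 8*(3672*(-1/268057)) = 8*(-3672/268057) = -29376/268057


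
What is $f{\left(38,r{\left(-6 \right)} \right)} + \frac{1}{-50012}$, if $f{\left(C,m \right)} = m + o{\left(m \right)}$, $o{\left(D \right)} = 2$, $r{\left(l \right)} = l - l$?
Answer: $\frac{100023}{50012} \approx 2.0$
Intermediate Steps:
$r{\left(l \right)} = 0$
$f{\left(C,m \right)} = 2 + m$ ($f{\left(C,m \right)} = m + 2 = 2 + m$)
$f{\left(38,r{\left(-6 \right)} \right)} + \frac{1}{-50012} = \left(2 + 0\right) + \frac{1}{-50012} = 2 - \frac{1}{50012} = \frac{100023}{50012}$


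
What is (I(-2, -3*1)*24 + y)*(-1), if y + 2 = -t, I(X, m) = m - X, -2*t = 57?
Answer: -5/2 ≈ -2.5000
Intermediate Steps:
t = -57/2 (t = -½*57 = -57/2 ≈ -28.500)
y = 53/2 (y = -2 - 1*(-57/2) = -2 + 57/2 = 53/2 ≈ 26.500)
(I(-2, -3*1)*24 + y)*(-1) = ((-3*1 - 1*(-2))*24 + 53/2)*(-1) = ((-3 + 2)*24 + 53/2)*(-1) = (-1*24 + 53/2)*(-1) = (-24 + 53/2)*(-1) = (5/2)*(-1) = -5/2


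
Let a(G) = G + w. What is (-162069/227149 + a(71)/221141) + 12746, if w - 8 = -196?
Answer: 640220657359552/50231957009 ≈ 12745.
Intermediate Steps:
w = -188 (w = 8 - 196 = -188)
a(G) = -188 + G (a(G) = G - 188 = -188 + G)
(-162069/227149 + a(71)/221141) + 12746 = (-162069/227149 + (-188 + 71)/221141) + 12746 = (-162069*1/227149 - 117*1/221141) + 12746 = (-162069/227149 - 117/221141) + 12746 = -35866677162/50231957009 + 12746 = 640220657359552/50231957009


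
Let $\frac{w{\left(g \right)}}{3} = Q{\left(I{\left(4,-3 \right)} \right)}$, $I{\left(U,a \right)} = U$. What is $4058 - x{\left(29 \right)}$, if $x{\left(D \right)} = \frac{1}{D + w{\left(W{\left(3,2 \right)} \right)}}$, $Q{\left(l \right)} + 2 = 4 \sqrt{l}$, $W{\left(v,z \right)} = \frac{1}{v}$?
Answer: $\frac{190725}{47} \approx 4058.0$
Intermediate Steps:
$Q{\left(l \right)} = -2 + 4 \sqrt{l}$
$w{\left(g \right)} = 18$ ($w{\left(g \right)} = 3 \left(-2 + 4 \sqrt{4}\right) = 3 \left(-2 + 4 \cdot 2\right) = 3 \left(-2 + 8\right) = 3 \cdot 6 = 18$)
$x{\left(D \right)} = \frac{1}{18 + D}$ ($x{\left(D \right)} = \frac{1}{D + 18} = \frac{1}{18 + D}$)
$4058 - x{\left(29 \right)} = 4058 - \frac{1}{18 + 29} = 4058 - \frac{1}{47} = \frac{190725}{47}$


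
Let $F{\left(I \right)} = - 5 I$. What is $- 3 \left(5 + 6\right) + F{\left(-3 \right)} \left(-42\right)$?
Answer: $-663$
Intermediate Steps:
$- 3 \left(5 + 6\right) + F{\left(-3 \right)} \left(-42\right) = - 3 \left(5 + 6\right) + \left(-5\right) \left(-3\right) \left(-42\right) = \left(-3\right) 11 + 15 \left(-42\right) = -33 - 630 = -663$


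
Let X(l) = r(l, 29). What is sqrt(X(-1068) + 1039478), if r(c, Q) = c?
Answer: sqrt(1038410) ≈ 1019.0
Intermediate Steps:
X(l) = l
sqrt(X(-1068) + 1039478) = sqrt(-1068 + 1039478) = sqrt(1038410)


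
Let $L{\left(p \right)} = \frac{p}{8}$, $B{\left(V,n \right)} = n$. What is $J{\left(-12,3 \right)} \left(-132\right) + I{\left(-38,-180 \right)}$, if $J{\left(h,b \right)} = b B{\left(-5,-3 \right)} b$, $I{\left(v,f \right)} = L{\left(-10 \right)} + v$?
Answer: $\frac{14099}{4} \approx 3524.8$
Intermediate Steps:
$L{\left(p \right)} = \frac{p}{8}$ ($L{\left(p \right)} = p \frac{1}{8} = \frac{p}{8}$)
$I{\left(v,f \right)} = - \frac{5}{4} + v$ ($I{\left(v,f \right)} = \frac{1}{8} \left(-10\right) + v = - \frac{5}{4} + v$)
$J{\left(h,b \right)} = - 3 b^{2}$ ($J{\left(h,b \right)} = b \left(-3\right) b = - 3 b b = - 3 b^{2}$)
$J{\left(-12,3 \right)} \left(-132\right) + I{\left(-38,-180 \right)} = - 3 \cdot 3^{2} \left(-132\right) - \frac{157}{4} = \left(-3\right) 9 \left(-132\right) - \frac{157}{4} = \left(-27\right) \left(-132\right) - \frac{157}{4} = 3564 - \frac{157}{4} = \frac{14099}{4}$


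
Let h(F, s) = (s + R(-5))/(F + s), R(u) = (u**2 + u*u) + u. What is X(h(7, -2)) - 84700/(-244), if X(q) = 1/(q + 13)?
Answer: 2287205/6588 ≈ 347.18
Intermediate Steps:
R(u) = u + 2*u**2 (R(u) = (u**2 + u**2) + u = 2*u**2 + u = u + 2*u**2)
h(F, s) = (45 + s)/(F + s) (h(F, s) = (s - 5*(1 + 2*(-5)))/(F + s) = (s - 5*(1 - 10))/(F + s) = (s - 5*(-9))/(F + s) = (s + 45)/(F + s) = (45 + s)/(F + s))
X(q) = 1/(13 + q)
X(h(7, -2)) - 84700/(-244) = 1/(13 + (45 - 2)/(7 - 2)) - 84700/(-244) = 1/(13 + 43/5) - 84700*(-1)/244 = 1/(13 + (1/5)*43) - 484*(-175/244) = 1/(13 + 43/5) + 21175/61 = 1/(108/5) + 21175/61 = 5/108 + 21175/61 = 2287205/6588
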